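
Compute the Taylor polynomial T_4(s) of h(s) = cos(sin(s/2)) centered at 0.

5*s^4/384 - s^2/8 + 1

Substitute the inner expansion into the outer series and collect powers.
h(0) = 1
h′(0) = 0
h′′(0) = -1/4
h′′′(0) = 0
h^(4)(0) = 5/16
Then c_k = h^(k)(0)/k! gives each Taylor coefficient.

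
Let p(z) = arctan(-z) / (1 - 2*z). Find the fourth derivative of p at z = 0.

-176

Multiply the numerator's expansion by the denominator's geometric series.
The coefficient of z^4 in the expansion is -22/3, so p^(4)(0) = 4! * (-22/3) = -176.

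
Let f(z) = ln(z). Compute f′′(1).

From the series, [(z - 1)^2] f = -1/2; multiply by 2! = 2 to get -1.

-1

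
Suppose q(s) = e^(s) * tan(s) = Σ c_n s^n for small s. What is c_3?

5/6

Write out both Maclaurin series and multiply, keeping only the needed powers.
[s^0] = 0;  [s^1] = 1;  [s^2] = 1;  [s^3] = 5/6.
So c_3 = q′′′(0)/3! = 5/6.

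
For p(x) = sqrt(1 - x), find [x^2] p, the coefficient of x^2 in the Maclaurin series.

-1/8

p(0) = 1
p′(0) = -1/2
p′′(0) = -1/4
So c_2 = p′′(0)/2! = -1/8.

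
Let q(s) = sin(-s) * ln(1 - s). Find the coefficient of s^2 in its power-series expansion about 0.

1

Take the Cauchy product of the two expansions.
q(0) = 0
q′(0) = 0
q′′(0) = 2
So c_2 = q′′(0)/2! = 1.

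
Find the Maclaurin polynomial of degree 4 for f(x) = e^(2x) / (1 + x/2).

5*x^4/16 + 17*x^3/24 + 5*x^2/4 + 3*x/2 + 1

Take the Cauchy product of the two expansions.
[x^0] = 1;  [x^1] = 3/2;  [x^2] = 5/4;  [x^3] = 17/24;  [x^4] = 5/16.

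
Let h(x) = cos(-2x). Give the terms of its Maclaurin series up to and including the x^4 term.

Use the known series and substitute for the argument.
[x^0] = 1;  [x^1] = 0;  [x^2] = -2;  [x^3] = 0;  [x^4] = 2/3.

2*x^4/3 - 2*x^2 + 1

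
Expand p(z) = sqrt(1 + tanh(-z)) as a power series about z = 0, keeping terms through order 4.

Plug the Maclaurin series of the inner function into that of the outer and collect terms.
p(0) = 1
p′(0) = -1/2
p′′(0) = -1/4
p′′′(0) = 5/8
p^(4)(0) = 17/16

17*z^4/384 + 5*z^3/48 - z^2/8 - z/2 + 1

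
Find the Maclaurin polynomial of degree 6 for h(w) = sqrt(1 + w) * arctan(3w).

30489*w^6/1280 + 31749*w^5/640 - 69*w^4/16 - 75*w^3/8 + 3*w^2/2 + 3*w

Write out both Maclaurin series and multiply, keeping only the needed powers.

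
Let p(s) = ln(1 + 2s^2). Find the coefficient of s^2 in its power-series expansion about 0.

2

p(0) = 0
p′(0) = 0
p′′(0) = 4
So c_2 = p′′(0)/2! = 2.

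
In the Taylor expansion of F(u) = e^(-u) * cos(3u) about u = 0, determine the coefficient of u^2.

Multiply the two series term by term and collect like powers.
[u^0] = 1;  [u^1] = -1;  [u^2] = -4.
So c_2 = F′′(0)/2! = -4.

-4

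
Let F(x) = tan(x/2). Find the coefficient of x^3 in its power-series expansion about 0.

1/24

Compute the successive derivatives at the expansion point and divide by k!.
F(0) = 0
F′(0) = 1/2
F′′(0) = 0
F′′′(0) = 1/4
Dividing each by k! gives the coefficients c_0, ..., c_3.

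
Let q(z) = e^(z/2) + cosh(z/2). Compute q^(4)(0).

Expand each term separately and add.
The coefficient of z^4 in the expansion is 1/192, so q^(4)(0) = 4! * (1/192) = 1/8.

1/8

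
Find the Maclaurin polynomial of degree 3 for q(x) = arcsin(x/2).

x^3/48 + x/2

q(0) = 0
q′(0) = 1/2
q′′(0) = 0
q′′′(0) = 1/8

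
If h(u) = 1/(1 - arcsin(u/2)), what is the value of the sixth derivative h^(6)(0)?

Let u equal the inner series; expand the outer function in u and truncate.
The coefficient of u^6 in the expansion is 83/2880, so h^(6)(0) = 6! * (83/2880) = 83/4.

83/4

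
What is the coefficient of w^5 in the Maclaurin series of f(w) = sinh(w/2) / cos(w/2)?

3/320

Invert the denominator's series and multiply.
So c_5 = f^(5)(0)/5! = 3/320.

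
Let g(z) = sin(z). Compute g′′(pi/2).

Use the known series and substitute for the argument.
From the series, [(z - pi/2)^2] g = -1/2; multiply by 2! = 2 to get -1.

-1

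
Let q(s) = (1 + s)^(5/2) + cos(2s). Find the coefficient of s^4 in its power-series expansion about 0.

Combine the two series term by term.
q(0) = 2
q′(0) = 5/2
q′′(0) = -1/4
q′′′(0) = 15/8
q^(4)(0) = 241/16

241/384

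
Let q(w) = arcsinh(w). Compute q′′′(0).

-1

Differentiate repeatedly and evaluate at the center.
The coefficient of w^3 in the expansion is -1/6, so q′′′(0) = 3! * (-1/6) = -1.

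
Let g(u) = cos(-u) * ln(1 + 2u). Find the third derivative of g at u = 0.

Write out both Maclaurin series and multiply, keeping only the needed powers.
The coefficient of u^3 in the expansion is 5/3, so g′′′(0) = 3! * (5/3) = 10.

10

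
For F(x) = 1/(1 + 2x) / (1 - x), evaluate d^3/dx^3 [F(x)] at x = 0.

Write out both Maclaurin series and multiply, keeping only the needed powers.
The coefficient of x^3 in the expansion is -5, so F′′′(0) = 3! * (-5) = -30.

-30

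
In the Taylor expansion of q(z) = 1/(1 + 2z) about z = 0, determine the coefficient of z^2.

4

c_2 = q′′(0)/2! = 4.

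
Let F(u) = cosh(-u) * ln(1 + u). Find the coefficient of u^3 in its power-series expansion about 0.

Write out both Maclaurin series and multiply, keeping only the needed powers.
F(0) = 0
F′(0) = 1
F′′(0) = -1
F′′′(0) = 5
The Taylor polynomial is Σ F^(k)(0)/k! · u^k.

5/6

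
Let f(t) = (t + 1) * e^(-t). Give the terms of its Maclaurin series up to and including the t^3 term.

t^3/3 - t^2/2 + 1

Multiply each power in the prefactor through the base expansion.
f(0) = 1
f′(0) = 0
f′′(0) = -1
f′′′(0) = 2
Then c_k = f^(k)(0)/k! gives each Taylor coefficient.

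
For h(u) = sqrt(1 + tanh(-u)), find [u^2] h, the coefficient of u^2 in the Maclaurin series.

-1/8

Let u equal the inner series; expand the outer function in u and truncate.
h(0) = 1
h′(0) = -1/2
h′′(0) = -1/4
So c_2 = h′′(0)/2! = -1/8.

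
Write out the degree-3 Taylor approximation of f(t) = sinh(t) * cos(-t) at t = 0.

Take the Cauchy product of the two expansions.
f(0) = 0
f′(0) = 1
f′′(0) = 0
f′′′(0) = -2
Then c_k = f^(k)(0)/k! gives each Taylor coefficient.

-t^3/3 + t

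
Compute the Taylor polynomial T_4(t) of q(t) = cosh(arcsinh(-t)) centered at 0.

-t^4/8 + t^2/2 + 1

Let u equal the inner series; expand the outer function in u and truncate.
q(0) = 1
q′(0) = 0
q′′(0) = 1
q′′′(0) = 0
q^(4)(0) = -3
The Taylor polynomial is Σ q^(k)(0)/k! · t^k.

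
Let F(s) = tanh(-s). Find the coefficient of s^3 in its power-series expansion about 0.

F(0) = 0
F′(0) = -1
F′′(0) = 0
F′′′(0) = 2
Then c_k = F^(k)(0)/k! gives each Taylor coefficient.

1/3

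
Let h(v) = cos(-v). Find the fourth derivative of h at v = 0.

1

From the series, [v^4] h = 1/24; multiply by 4! = 24 to get 1.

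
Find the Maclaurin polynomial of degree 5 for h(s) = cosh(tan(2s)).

Compose series: expand the inner function first, then feed it into the outer expansion.
[s^0] = 1;  [s^1] = 0;  [s^2] = 2;  [s^3] = 0;  [s^4] = 6;  [s^5] = 0.

6*s^4 + 2*s^2 + 1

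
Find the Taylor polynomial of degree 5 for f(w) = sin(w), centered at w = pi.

f(pi) = 0
f′(pi) = -1
f′′(pi) = 0
f′′′(pi) = 1
f^(4)(pi) = 0
f^(5)(pi) = -1
The Taylor polynomial is Σ f^(k)(pi)/k! · (w - pi)^k.

-(w - pi)^5/120 + (w - pi)^3/6 - (w - pi)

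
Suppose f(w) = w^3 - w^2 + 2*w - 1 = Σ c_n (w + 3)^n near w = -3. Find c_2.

f(-3) = -43
f′(-3) = 35
f′′(-3) = -20
So c_2 = f′′(-3)/2! = -10.

-10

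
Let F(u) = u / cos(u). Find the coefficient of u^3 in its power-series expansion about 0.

1/2

Invert the denominator's series and multiply.
F(0) = 0
F′(0) = 1
F′′(0) = 0
F′′′(0) = 3
Then c_k = F^(k)(0)/k! gives each Taylor coefficient.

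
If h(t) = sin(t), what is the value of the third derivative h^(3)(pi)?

1

The coefficient of (t - pi)^3 in the expansion is 1/6, so h′′′(pi) = 3! * (1/6) = 1.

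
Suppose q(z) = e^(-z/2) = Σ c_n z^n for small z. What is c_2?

q(0) = 1
q′(0) = -1/2
q′′(0) = 1/4
So c_2 = q′′(0)/2! = 1/8.

1/8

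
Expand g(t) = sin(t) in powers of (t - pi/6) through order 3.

-sqrt(3)*(t - pi/6)^3/12 - (t - pi/6)^2/4 + sqrt(3)*(t - pi/6)/2 + 1/2

[(t - pi/6)^0] = 1/2;  [(t - pi/6)^1] = sqrt(3)/2;  [(t - pi/6)^2] = -1/4;  [(t - pi/6)^3] = -sqrt(3)/12.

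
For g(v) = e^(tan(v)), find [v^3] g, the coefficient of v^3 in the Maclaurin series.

Let u equal the inner series; expand the outer function in u and truncate.
[v^0] = 1;  [v^1] = 1;  [v^2] = 1/2;  [v^3] = 1/2.

1/2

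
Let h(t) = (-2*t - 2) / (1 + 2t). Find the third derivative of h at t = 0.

Multiply each power in the prefactor through the base expansion.
From the series, [t^3] h = 8; multiply by 3! = 6 to get 48.

48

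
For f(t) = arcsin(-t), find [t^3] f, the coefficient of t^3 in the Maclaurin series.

f(0) = 0
f′(0) = -1
f′′(0) = 0
f′′′(0) = -1
Dividing each by k! gives the coefficients c_0, ..., c_3.

-1/6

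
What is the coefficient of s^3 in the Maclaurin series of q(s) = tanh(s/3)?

[s^0] = 0;  [s^1] = 1/3;  [s^2] = 0;  [s^3] = -1/81.
So c_3 = q′′′(0)/3! = -1/81.

-1/81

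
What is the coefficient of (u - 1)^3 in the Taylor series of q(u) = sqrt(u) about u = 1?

1/16

Apply the Taylor formula c_k = f^(k)(a)/k!.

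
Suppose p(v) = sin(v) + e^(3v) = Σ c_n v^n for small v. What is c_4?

27/8

Expand each term separately and add.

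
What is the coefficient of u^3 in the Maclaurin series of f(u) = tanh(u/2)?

-1/24

Differentiate repeatedly and evaluate at the center.
[u^0] = 0;  [u^1] = 1/2;  [u^2] = 0;  [u^3] = -1/24.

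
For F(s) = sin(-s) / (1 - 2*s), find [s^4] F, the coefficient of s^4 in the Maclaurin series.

Expand 1/(denominator) as a geometric series and multiply by the numerator's series.
F(0) = 0
F′(0) = -1
F′′(0) = -4
F′′′(0) = -23
F^(4)(0) = -184

-23/3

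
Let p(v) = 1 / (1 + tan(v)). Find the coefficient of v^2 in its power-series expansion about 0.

Write 1/(1+u) = 1 - u + u^2 - u^3 + ... and substitute the series for u.

1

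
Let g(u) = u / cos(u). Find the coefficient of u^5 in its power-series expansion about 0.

Invert the denominator's series and multiply.
g(0) = 0
g′(0) = 1
g′′(0) = 0
g′′′(0) = 3
g^(4)(0) = 0
g^(5)(0) = 25
So c_5 = g^(5)(0)/5! = 5/24.

5/24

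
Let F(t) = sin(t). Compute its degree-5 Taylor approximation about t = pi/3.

Compute the successive derivatives at the expansion point and divide by k!.
F(pi/3) = sqrt(3)/2
F′(pi/3) = 1/2
F′′(pi/3) = -sqrt(3)/2
F′′′(pi/3) = -1/2
F^(4)(pi/3) = sqrt(3)/2
F^(5)(pi/3) = 1/2
Dividing each by k! gives the coefficients c_0, ..., c_5.

(t - pi/3)^5/240 + sqrt(3)*(t - pi/3)^4/48 - (t - pi/3)^3/12 - sqrt(3)*(t - pi/3)^2/4 + (t - pi/3)/2 + sqrt(3)/2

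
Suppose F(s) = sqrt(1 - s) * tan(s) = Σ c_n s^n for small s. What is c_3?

Take the Cauchy product of the two expansions.
F(0) = 0
F′(0) = 1
F′′(0) = -1
F′′′(0) = 5/4
So c_3 = F′′′(0)/3! = 5/24.

5/24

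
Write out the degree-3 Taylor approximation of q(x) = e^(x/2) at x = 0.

x^3/48 + x^2/8 + x/2 + 1

Compute the successive derivatives at the expansion point and divide by k!.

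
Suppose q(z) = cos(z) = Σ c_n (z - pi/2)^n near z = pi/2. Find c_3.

q(pi/2) = 0
q′(pi/2) = -1
q′′(pi/2) = 0
q′′′(pi/2) = 1

1/6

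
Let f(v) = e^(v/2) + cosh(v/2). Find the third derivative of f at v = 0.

Expand each term separately and add.
From the series, [v^3] f = 1/48; multiply by 3! = 6 to get 1/8.

1/8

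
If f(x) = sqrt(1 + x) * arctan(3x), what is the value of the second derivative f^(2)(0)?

3

Expand each factor separately, then convolve coefficients.
From the series, [x^2] f = 3/2; multiply by 2! = 2 to get 3.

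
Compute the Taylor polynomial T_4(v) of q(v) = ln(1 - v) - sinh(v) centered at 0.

-v^4/4 - v^3/2 - v^2/2 - 2*v

Expand each term separately and add.
[v^0] = 0;  [v^1] = -2;  [v^2] = -1/2;  [v^3] = -1/2;  [v^4] = -1/4.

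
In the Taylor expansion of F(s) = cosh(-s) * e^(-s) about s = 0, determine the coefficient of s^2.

1

Expand each factor separately, then convolve coefficients.
[s^0] = 1;  [s^1] = -1;  [s^2] = 1.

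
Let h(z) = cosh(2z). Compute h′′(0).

4

Apply the Taylor formula c_k = f^(k)(a)/k!.
From the series, [z^2] h = 2; multiply by 2! = 2 to get 4.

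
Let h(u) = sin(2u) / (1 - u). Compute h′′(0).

Take the Cauchy product of the two expansions.
The coefficient of u^2 in the expansion is 2, so h′′(0) = 2! * (2) = 4.

4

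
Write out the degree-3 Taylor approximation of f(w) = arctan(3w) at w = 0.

-9*w^3 + 3*w

f(0) = 0
f′(0) = 3
f′′(0) = 0
f′′′(0) = -54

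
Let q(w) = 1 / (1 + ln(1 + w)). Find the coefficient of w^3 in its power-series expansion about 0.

Expand as Σ (-1)^k u^k with u equal to the inner function's series.
q(0) = 1
q′(0) = -1
q′′(0) = 3
q′′′(0) = -14
Then c_k = q^(k)(0)/k! gives each Taylor coefficient.

-7/3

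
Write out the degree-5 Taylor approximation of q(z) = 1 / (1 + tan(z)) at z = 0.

-32*z^5/15 + 5*z^4/3 - 4*z^3/3 + z^2 - z + 1

Expand as Σ (-1)^k u^k with u equal to the inner function's series.
q(0) = 1
q′(0) = -1
q′′(0) = 2
q′′′(0) = -8
q^(4)(0) = 40
q^(5)(0) = -256
The Taylor polynomial is Σ q^(k)(0)/k! · z^k.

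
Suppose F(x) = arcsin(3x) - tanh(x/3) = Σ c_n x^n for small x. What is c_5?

Combine the two series term by term.

106285/5832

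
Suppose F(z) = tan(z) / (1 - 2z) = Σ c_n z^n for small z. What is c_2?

Take the Cauchy product of the two expansions.

2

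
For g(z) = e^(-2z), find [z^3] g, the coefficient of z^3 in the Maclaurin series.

-4/3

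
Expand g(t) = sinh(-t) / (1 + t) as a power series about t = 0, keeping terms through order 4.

Take the Cauchy product of the two expansions.
[t^0] = 0;  [t^1] = -1;  [t^2] = 1;  [t^3] = -7/6;  [t^4] = 7/6.

7*t^4/6 - 7*t^3/6 + t^2 - t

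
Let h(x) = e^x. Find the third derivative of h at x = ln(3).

3

From the series, [(x - ln(3))^3] h = 1/2; multiply by 3! = 6 to get 3.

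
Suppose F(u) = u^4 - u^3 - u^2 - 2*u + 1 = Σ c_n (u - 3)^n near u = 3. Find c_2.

44

F(3) = 40
F′(3) = 73
F′′(3) = 88
The Taylor polynomial is Σ F^(k)(3)/k! · (u - 3)^k.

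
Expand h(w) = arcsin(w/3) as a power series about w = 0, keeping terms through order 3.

h(0) = 0
h′(0) = 1/3
h′′(0) = 0
h′′′(0) = 1/27
Then c_k = h^(k)(0)/k! gives each Taylor coefficient.

w^3/162 + w/3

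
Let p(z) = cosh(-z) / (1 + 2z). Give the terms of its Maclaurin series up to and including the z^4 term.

433*z^4/24 - 9*z^3 + 9*z^2/2 - 2*z + 1

Expand each factor separately, then convolve coefficients.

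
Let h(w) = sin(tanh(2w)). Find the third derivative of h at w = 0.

Compose series: expand the inner function first, then feed it into the outer expansion.
The coefficient of w^3 in the expansion is -4, so h′′′(0) = 3! * (-4) = -24.

-24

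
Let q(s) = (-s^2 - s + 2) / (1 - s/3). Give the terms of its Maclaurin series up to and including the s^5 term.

Multiply each power in the prefactor through the base expansion.
q(0) = 2
q′(0) = -1/3
q′′(0) = -20/9
q′′′(0) = -20/9
q^(4)(0) = -80/27
q^(5)(0) = -400/81

-10*s^5/243 - 10*s^4/81 - 10*s^3/27 - 10*s^2/9 - s/3 + 2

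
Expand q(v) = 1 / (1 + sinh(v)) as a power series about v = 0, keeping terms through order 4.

4*v^4/3 - 7*v^3/6 + v^2 - v + 1

Expand as Σ (-1)^k u^k with u equal to the inner function's series.
q(0) = 1
q′(0) = -1
q′′(0) = 2
q′′′(0) = -7
q^(4)(0) = 32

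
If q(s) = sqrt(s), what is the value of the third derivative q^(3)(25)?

Apply the Taylor formula c_k = f^(k)(a)/k!.
From the series, [(s - 25)^3] q = 1/50000; multiply by 3! = 6 to get 3/25000.

3/25000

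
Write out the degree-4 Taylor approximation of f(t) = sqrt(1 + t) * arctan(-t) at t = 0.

Take the Cauchy product of the two expansions.
f(0) = 0
f′(0) = -1
f′′(0) = -1
f′′′(0) = 11/4
f^(4)(0) = 5/2

5*t^4/48 + 11*t^3/24 - t^2/2 - t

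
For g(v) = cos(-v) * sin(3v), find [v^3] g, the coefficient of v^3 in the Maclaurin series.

Take the Cauchy product of the two expansions.

-6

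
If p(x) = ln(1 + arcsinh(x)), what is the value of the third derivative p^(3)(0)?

1

Plug the Maclaurin series of the inner function into that of the outer and collect terms.
From the series, [x^3] p = 1/6; multiply by 3! = 6 to get 1.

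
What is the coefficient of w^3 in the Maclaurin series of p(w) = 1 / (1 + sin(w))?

-5/6

Write 1/(1+u) = 1 - u + u^2 - u^3 + ... and substitute the series for u.
p(0) = 1
p′(0) = -1
p′′(0) = 2
p′′′(0) = -5
The Taylor polynomial is Σ p^(k)(0)/k! · w^k.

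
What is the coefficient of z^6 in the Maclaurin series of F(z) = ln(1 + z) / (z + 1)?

-49/20

Expand 1/(denominator) as a geometric series and multiply by the numerator's series.
[z^0] = 0;  [z^1] = 1;  [z^2] = -3/2;  [z^3] = 11/6;  [z^4] = -25/12;  [z^5] = 137/60;  [z^6] = -49/20.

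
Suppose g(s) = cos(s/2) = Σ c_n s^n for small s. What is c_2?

-1/8

g(0) = 1
g′(0) = 0
g′′(0) = -1/4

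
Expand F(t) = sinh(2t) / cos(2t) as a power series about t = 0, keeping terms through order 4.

Write the quotient as an unknown series and match coefficients against numerator = denominator · series.

16*t^3/3 + 2*t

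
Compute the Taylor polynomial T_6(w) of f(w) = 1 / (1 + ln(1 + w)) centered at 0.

Use the geometric series for the reciprocal, then substitute.
f(0) = 1
f′(0) = -1
f′′(0) = 3
f′′′(0) = -14
f^(4)(0) = 88
f^(5)(0) = -694
f^(6)(0) = 6578

3289*w^6/360 - 347*w^5/60 + 11*w^4/3 - 7*w^3/3 + 3*w^2/2 - w + 1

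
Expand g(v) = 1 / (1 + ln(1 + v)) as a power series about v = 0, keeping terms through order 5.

Use the geometric series for the reciprocal, then substitute.
[v^0] = 1;  [v^1] = -1;  [v^2] = 3/2;  [v^3] = -7/3;  [v^4] = 11/3;  [v^5] = -347/60.

-347*v^5/60 + 11*v^4/3 - 7*v^3/3 + 3*v^2/2 - v + 1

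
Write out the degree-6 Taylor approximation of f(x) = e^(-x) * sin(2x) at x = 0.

-11*x^6/180 - 19*x^5/60 + x^4 - x^3/3 - 2*x^2 + 2*x

Multiply the two series term by term and collect like powers.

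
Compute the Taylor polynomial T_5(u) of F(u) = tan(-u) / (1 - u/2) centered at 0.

-67*u^5/240 - 7*u^4/24 - 7*u^3/12 - u^2/2 - u

Take the Cauchy product of the two expansions.
[u^0] = 0;  [u^1] = -1;  [u^2] = -1/2;  [u^3] = -7/12;  [u^4] = -7/24;  [u^5] = -67/240.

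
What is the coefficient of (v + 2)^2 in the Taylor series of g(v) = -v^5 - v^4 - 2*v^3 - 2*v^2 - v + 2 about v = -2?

g(-2) = 28
g′(-2) = -65
g′′(-2) = 132
The Taylor polynomial is Σ g^(k)(-2)/k! · (v + 2)^k.

66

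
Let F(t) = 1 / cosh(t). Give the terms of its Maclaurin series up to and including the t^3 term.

Write the quotient as an unknown series and match coefficients against numerator = denominator · series.
[t^0] = 1;  [t^1] = 0;  [t^2] = -1/2;  [t^3] = 0.

1 - t^2/2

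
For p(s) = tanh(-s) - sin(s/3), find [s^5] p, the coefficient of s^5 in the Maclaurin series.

-3889/29160

Expand each term separately and add.
[s^0] = 0;  [s^1] = -4/3;  [s^2] = 0;  [s^3] = 55/162;  [s^4] = 0;  [s^5] = -3889/29160.
So c_5 = p^(5)(0)/5! = -3889/29160.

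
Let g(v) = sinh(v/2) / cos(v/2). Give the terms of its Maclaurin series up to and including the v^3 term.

Divide the numerator series by the denominator series (power-series long division).
g(0) = 0
g′(0) = 1/2
g′′(0) = 0
g′′′(0) = 1/2
Dividing each by k! gives the coefficients c_0, ..., c_3.

v^3/12 + v/2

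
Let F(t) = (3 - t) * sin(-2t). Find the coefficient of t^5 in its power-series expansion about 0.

-4/5

Distribute the polynomial across the series and collect like powers.
[t^0] = 0;  [t^1] = -6;  [t^2] = 2;  [t^3] = 4;  [t^4] = -4/3;  [t^5] = -4/5.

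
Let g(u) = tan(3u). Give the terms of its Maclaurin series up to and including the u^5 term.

162*u^5/5 + 9*u^3 + 3*u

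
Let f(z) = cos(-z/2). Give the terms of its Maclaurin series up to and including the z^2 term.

1 - z^2/8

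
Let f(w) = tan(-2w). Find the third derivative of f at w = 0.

From the series, [w^3] f = -8/3; multiply by 3! = 6 to get -16.

-16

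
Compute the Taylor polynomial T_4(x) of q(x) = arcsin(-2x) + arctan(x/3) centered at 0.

Add the two expansions coefficient-wise.
q(0) = 0
q′(0) = -5/3
q′′(0) = 0
q′′′(0) = -218/27
q^(4)(0) = 0

-109*x^3/81 - 5*x/3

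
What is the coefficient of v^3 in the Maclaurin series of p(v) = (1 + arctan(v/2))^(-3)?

Compose series: expand the inner function first, then feed it into the outer expansion.
[v^0] = 1;  [v^1] = -3/2;  [v^2] = 3/2;  [v^3] = -9/8.
So c_3 = p′′′(0)/3! = -9/8.

-9/8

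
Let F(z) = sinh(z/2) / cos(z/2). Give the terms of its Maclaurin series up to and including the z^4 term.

Write the quotient as an unknown series and match coefficients against numerator = denominator · series.
F(0) = 0
F′(0) = 1/2
F′′(0) = 0
F′′′(0) = 1/2
F^(4)(0) = 0
Dividing each by k! gives the coefficients c_0, ..., c_4.

z^3/12 + z/2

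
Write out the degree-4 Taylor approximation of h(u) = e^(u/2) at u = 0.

u^4/384 + u^3/48 + u^2/8 + u/2 + 1

h(0) = 1
h′(0) = 1/2
h′′(0) = 1/4
h′′′(0) = 1/8
h^(4)(0) = 1/16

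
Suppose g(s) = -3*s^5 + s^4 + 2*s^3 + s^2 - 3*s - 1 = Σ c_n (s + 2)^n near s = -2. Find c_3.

-126

c_3 = g′′′(-2)/3! = -126.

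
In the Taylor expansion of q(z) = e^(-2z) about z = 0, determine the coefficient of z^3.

-4/3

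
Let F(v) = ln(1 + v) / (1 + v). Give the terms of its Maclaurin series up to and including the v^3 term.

Multiply the two series term by term and collect like powers.
[v^0] = 0;  [v^1] = 1;  [v^2] = -3/2;  [v^3] = 11/6.

11*v^3/6 - 3*v^2/2 + v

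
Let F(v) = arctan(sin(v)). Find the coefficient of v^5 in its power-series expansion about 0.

Plug the Maclaurin series of the inner function into that of the outer and collect terms.
So c_5 = F^(5)(0)/5! = 3/8.

3/8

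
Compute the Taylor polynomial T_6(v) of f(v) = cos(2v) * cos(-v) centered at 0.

Expand each factor separately, then convolve coefficients.
f(0) = 1
f′(0) = 0
f′′(0) = -5
f′′′(0) = 0
f^(4)(0) = 41
f^(5)(0) = 0
f^(6)(0) = -365
Dividing each by k! gives the coefficients c_0, ..., c_6.

-73*v^6/144 + 41*v^4/24 - 5*v^2/2 + 1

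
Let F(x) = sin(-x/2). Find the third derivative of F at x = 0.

1/8

The coefficient of x^3 in the expansion is 1/48, so F′′′(0) = 3! * (1/48) = 1/8.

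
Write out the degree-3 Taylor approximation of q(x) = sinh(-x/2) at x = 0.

-x^3/48 - x/2

[x^0] = 0;  [x^1] = -1/2;  [x^2] = 0;  [x^3] = -1/48.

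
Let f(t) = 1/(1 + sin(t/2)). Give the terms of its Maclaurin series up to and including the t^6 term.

17*t^6/2880 - 61*t^5/3840 + t^4/24 - 5*t^3/48 + t^2/4 - t/2 + 1

Compose series: expand the inner function first, then feed it into the outer expansion.
f(0) = 1
f′(0) = -1/2
f′′(0) = 1/2
f′′′(0) = -5/8
f^(4)(0) = 1
f^(5)(0) = -61/32
f^(6)(0) = 17/4
The Taylor polynomial is Σ f^(k)(0)/k! · t^k.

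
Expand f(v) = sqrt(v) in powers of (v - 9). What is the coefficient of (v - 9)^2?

-1/216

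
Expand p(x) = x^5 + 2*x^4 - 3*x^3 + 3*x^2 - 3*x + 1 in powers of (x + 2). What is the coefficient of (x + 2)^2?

p(-2) = 43
p′(-2) = -35
p′′(-2) = -22
The Taylor polynomial is Σ p^(k)(-2)/k! · (x + 2)^k.

-11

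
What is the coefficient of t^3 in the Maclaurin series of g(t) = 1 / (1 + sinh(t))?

-7/6

Use the geometric series for the reciprocal, then substitute.
[t^0] = 1;  [t^1] = -1;  [t^2] = 1;  [t^3] = -7/6.
So c_3 = g′′′(0)/3! = -7/6.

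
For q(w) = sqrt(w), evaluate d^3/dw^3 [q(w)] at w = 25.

From the series, [(w - 25)^3] q = 1/50000; multiply by 3! = 6 to get 3/25000.

3/25000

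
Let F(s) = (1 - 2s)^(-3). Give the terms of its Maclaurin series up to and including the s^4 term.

F(0) = 1
F′(0) = 6
F′′(0) = 48
F′′′(0) = 480
F^(4)(0) = 5760

240*s^4 + 80*s^3 + 24*s^2 + 6*s + 1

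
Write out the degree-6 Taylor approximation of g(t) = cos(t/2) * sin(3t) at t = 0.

Expand each factor separately, then convolve coefficients.
g(0) = 0
g′(0) = 3
g′′(0) = 0
g′′′(0) = -117/4
g^(4)(0) = 0
g^(5)(0) = 4983/16
g^(6)(0) = 0

1661*t^5/640 - 39*t^3/8 + 3*t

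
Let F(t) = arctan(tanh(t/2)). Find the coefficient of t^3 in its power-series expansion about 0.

Plug the Maclaurin series of the inner function into that of the outer and collect terms.
F(0) = 0
F′(0) = 1/2
F′′(0) = 0
F′′′(0) = -1/2
So c_3 = F′′′(0)/3! = -1/12.

-1/12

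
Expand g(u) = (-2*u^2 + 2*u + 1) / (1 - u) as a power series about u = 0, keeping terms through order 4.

u^4 + u^3 + u^2 + 3*u + 1

Multiply each power in the prefactor through the base expansion.
[u^0] = 1;  [u^1] = 3;  [u^2] = 1;  [u^3] = 1;  [u^4] = 1.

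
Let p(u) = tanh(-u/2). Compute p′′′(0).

1/4

From the series, [u^3] p = 1/24; multiply by 3! = 6 to get 1/4.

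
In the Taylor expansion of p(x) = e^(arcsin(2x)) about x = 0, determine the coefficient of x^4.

10/3

Compose series: expand the inner function first, then feed it into the outer expansion.
p(0) = 1
p′(0) = 2
p′′(0) = 4
p′′′(0) = 16
p^(4)(0) = 80
Dividing each by k! gives the coefficients c_0, ..., c_4.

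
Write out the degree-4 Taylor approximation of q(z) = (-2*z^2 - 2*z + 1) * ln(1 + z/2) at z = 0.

29*z^4/192 - 17*z^3/24 - 9*z^2/8 + z/2

Shift and add copies of the series according to the polynomial's terms.
[z^0] = 0;  [z^1] = 1/2;  [z^2] = -9/8;  [z^3] = -17/24;  [z^4] = 29/192.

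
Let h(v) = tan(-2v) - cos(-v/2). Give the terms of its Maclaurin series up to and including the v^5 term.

-64*v^5/15 - v^4/384 - 8*v^3/3 + v^2/8 - 2*v - 1

Combine the two series term by term.
[v^0] = -1;  [v^1] = -2;  [v^2] = 1/8;  [v^3] = -8/3;  [v^4] = -1/384;  [v^5] = -64/15.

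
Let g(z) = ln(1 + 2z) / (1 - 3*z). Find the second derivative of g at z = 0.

8

Expand 1/(denominator) as a geometric series and multiply by the numerator's series.
The coefficient of z^2 in the expansion is 4, so g′′(0) = 2! * (4) = 8.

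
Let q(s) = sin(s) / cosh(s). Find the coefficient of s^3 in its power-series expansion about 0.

Divide the numerator series by the denominator series (power-series long division).
q(0) = 0
q′(0) = 1
q′′(0) = 0
q′′′(0) = -4

-2/3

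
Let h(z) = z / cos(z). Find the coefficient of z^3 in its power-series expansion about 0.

1/2

Invert the denominator's series and multiply.
h(0) = 0
h′(0) = 1
h′′(0) = 0
h′′′(0) = 3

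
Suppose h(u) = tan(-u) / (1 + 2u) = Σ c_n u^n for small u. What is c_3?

-13/3

Take the Cauchy product of the two expansions.
[u^0] = 0;  [u^1] = -1;  [u^2] = 2;  [u^3] = -13/3.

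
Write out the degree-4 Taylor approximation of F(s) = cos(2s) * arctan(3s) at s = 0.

Expand each factor separately, then convolve coefficients.
F(0) = 0
F′(0) = 3
F′′(0) = 0
F′′′(0) = -90
F^(4)(0) = 0
The Taylor polynomial is Σ F^(k)(0)/k! · s^k.

-15*s^3 + 3*s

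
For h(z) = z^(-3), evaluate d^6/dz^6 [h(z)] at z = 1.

20160

Apply the Taylor formula c_k = f^(k)(a)/k!.
The coefficient of (z - 1)^6 in the expansion is 28, so h^(6)(1) = 6! * (28) = 20160.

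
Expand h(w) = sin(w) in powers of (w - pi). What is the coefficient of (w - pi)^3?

[(w - pi)^0] = 0;  [(w - pi)^1] = -1;  [(w - pi)^2] = 0;  [(w - pi)^3] = 1/6.
So c_3 = h′′′(pi)/3! = 1/6.

1/6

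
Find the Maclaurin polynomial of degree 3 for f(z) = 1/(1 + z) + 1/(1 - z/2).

-7*z^3/8 + 5*z^2/4 - z/2 + 2

Add the two expansions coefficient-wise.
f(0) = 2
f′(0) = -1/2
f′′(0) = 5/2
f′′′(0) = -21/4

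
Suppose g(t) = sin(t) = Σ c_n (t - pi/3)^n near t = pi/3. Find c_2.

-sqrt(3)/4

[(t - pi/3)^0] = sqrt(3)/2;  [(t - pi/3)^1] = 1/2;  [(t - pi/3)^2] = -sqrt(3)/4.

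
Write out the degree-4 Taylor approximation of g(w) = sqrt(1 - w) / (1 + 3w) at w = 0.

Multiply the two series term by term and collect like powers.
g(0) = 1
g′(0) = -7/2
g′′(0) = 83/4
g′′′(0) = -1497/8
g^(4)(0) = 35913/16

11971*w^4/128 - 499*w^3/16 + 83*w^2/8 - 7*w/2 + 1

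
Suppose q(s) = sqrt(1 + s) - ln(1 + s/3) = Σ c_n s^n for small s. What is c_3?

65/1296

Combine the two series term by term.
q(0) = 1
q′(0) = 1/6
q′′(0) = -5/36
q′′′(0) = 65/216
Dividing each by k! gives the coefficients c_0, ..., c_3.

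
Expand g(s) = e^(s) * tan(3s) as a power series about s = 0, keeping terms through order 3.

21*s^3/2 + 3*s^2 + 3*s

Write out both Maclaurin series and multiply, keeping only the needed powers.
g(0) = 0
g′(0) = 3
g′′(0) = 6
g′′′(0) = 63
Dividing each by k! gives the coefficients c_0, ..., c_3.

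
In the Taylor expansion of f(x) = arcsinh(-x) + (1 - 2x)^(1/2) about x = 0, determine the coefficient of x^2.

-1/2

Combine the two series term by term.
[x^0] = 1;  [x^1] = -2;  [x^2] = -1/2.
So c_2 = f′′(0)/2! = -1/2.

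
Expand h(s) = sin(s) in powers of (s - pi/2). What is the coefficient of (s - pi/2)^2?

-1/2

Use the known series and substitute for the argument.
[(s - pi/2)^0] = 1;  [(s - pi/2)^1] = 0;  [(s - pi/2)^2] = -1/2.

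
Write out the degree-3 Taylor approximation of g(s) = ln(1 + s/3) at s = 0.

g(0) = 0
g′(0) = 1/3
g′′(0) = -1/9
g′′′(0) = 2/27

s^3/81 - s^2/18 + s/3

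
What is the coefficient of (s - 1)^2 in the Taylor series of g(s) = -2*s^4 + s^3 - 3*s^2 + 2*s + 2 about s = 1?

[(s - 1)^0] = 0;  [(s - 1)^1] = -9;  [(s - 1)^2] = -12.
So c_2 = g′′(1)/2! = -12.

-12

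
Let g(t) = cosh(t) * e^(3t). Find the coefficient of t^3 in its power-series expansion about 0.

6

Write out both Maclaurin series and multiply, keeping only the needed powers.
g(0) = 1
g′(0) = 3
g′′(0) = 10
g′′′(0) = 36
Then c_k = g^(k)(0)/k! gives each Taylor coefficient.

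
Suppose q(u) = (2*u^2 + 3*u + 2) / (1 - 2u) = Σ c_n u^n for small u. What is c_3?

32

Shift and add copies of the series according to the polynomial's terms.
[u^0] = 2;  [u^1] = 7;  [u^2] = 16;  [u^3] = 32.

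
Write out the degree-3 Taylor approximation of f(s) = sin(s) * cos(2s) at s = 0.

Write out both Maclaurin series and multiply, keeping only the needed powers.

-13*s^3/6 + s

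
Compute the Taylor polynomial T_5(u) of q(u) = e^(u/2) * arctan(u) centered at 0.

103*u^5/640 - 7*u^4/48 - 5*u^3/24 + u^2/2 + u

Expand each factor separately, then convolve coefficients.
q(0) = 0
q′(0) = 1
q′′(0) = 1
q′′′(0) = -5/4
q^(4)(0) = -7/2
q^(5)(0) = 309/16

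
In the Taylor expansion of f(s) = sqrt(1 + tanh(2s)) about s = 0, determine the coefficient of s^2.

-1/2

Plug the Maclaurin series of the inner function into that of the outer and collect terms.
f(0) = 1
f′(0) = 1
f′′(0) = -1
So c_2 = f′′(0)/2! = -1/2.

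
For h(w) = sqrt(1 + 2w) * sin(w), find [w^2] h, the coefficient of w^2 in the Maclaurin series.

Write out both Maclaurin series and multiply, keeping only the needed powers.
h(0) = 0
h′(0) = 1
h′′(0) = 2
So c_2 = h′′(0)/2! = 1.

1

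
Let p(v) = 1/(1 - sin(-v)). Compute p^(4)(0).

16

Plug the Maclaurin series of the inner function into that of the outer and collect terms.
From the series, [v^4] p = 2/3; multiply by 4! = 24 to get 16.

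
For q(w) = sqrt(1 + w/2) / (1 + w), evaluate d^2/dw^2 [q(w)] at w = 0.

23/16

Multiply the two series term by term and collect like powers.
The coefficient of w^2 in the expansion is 23/32, so q′′(0) = 2! * (23/32) = 23/16.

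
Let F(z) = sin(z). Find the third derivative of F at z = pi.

1

The coefficient of (z - pi)^3 in the expansion is 1/6, so F′′′(pi) = 3! * (1/6) = 1.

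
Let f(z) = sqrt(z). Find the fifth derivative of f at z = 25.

21/12500000

The coefficient of (z - 25)^5 in the expansion is 7/500000000, so f^(5)(25) = 5! * (7/500000000) = 21/12500000.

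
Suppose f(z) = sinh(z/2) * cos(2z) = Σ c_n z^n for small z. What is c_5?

Take the Cauchy product of the two expansions.
[z^0] = 0;  [z^1] = 1/2;  [z^2] = 0;  [z^3] = -47/48;  [z^4] = 0;  [z^5] = 1121/3840.

1121/3840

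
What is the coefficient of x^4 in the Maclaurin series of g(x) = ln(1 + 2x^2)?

Use the known series and substitute for the argument.
[x^0] = 0;  [x^1] = 0;  [x^2] = 2;  [x^3] = 0;  [x^4] = -2.

-2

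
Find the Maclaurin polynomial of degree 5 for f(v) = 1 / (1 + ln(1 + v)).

-347*v^5/60 + 11*v^4/3 - 7*v^3/3 + 3*v^2/2 - v + 1

Expand as Σ (-1)^k u^k with u equal to the inner function's series.
f(0) = 1
f′(0) = -1
f′′(0) = 3
f′′′(0) = -14
f^(4)(0) = 88
f^(5)(0) = -694
The Taylor polynomial is Σ f^(k)(0)/k! · v^k.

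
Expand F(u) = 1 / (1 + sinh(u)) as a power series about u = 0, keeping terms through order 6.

77*u^6/45 - 181*u^5/120 + 4*u^4/3 - 7*u^3/6 + u^2 - u + 1

Use the geometric series for the reciprocal, then substitute.
F(0) = 1
F′(0) = -1
F′′(0) = 2
F′′′(0) = -7
F^(4)(0) = 32
F^(5)(0) = -181
F^(6)(0) = 1232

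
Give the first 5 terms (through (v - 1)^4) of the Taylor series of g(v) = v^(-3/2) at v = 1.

315*(v - 1)^4/128 - 35*(v - 1)^3/16 + 15*(v - 1)^2/8 - 3*(v - 1)/2 + 1

Apply the Taylor formula c_k = f^(k)(a)/k!.
g(1) = 1
g′(1) = -3/2
g′′(1) = 15/4
g′′′(1) = -105/8
g^(4)(1) = 945/16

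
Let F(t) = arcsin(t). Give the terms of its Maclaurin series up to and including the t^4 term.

t^3/6 + t

[t^0] = 0;  [t^1] = 1;  [t^2] = 0;  [t^3] = 1/6;  [t^4] = 0.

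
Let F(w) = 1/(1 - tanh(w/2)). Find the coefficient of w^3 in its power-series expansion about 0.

Let u equal the inner series; expand the outer function in u and truncate.
[w^0] = 1;  [w^1] = 1/2;  [w^2] = 1/4;  [w^3] = 1/12.
So c_3 = F′′′(0)/3! = 1/12.

1/12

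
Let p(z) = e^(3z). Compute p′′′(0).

27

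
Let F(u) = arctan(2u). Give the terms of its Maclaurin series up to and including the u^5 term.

32*u^5/5 - 8*u^3/3 + 2*u

Apply the Taylor formula c_k = f^(k)(a)/k!.
F(0) = 0
F′(0) = 2
F′′(0) = 0
F′′′(0) = -16
F^(4)(0) = 0
F^(5)(0) = 768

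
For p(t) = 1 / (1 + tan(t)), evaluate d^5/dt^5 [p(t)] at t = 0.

-256

Use the geometric series for the reciprocal, then substitute.
From the series, [t^5] p = -32/15; multiply by 5! = 120 to get -256.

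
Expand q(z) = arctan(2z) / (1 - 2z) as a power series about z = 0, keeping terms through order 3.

16*z^3/3 + 4*z^2 + 2*z

Take the Cauchy product of the two expansions.
q(0) = 0
q′(0) = 2
q′′(0) = 8
q′′′(0) = 32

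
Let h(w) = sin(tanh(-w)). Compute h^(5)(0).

Plug the Maclaurin series of the inner function into that of the outer and collect terms.
From the series, [w^5] h = -37/120; multiply by 5! = 120 to get -37.

-37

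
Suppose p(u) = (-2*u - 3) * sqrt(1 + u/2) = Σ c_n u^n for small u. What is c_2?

-13/32

Distribute the polynomial across the series and collect like powers.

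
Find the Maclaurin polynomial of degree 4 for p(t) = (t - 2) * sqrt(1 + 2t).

Distribute the polynomial across the series and collect like powers.
p(0) = -2
p′(0) = -1
p′′(0) = 4
p′′′(0) = -9
p^(4)(0) = 42
The Taylor polynomial is Σ p^(k)(0)/k! · t^k.

7*t^4/4 - 3*t^3/2 + 2*t^2 - t - 2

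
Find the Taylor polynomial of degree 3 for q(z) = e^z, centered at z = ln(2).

(z - ln(2))^3/3 + (z - ln(2))^2 + 2*(z - ln(2)) + 2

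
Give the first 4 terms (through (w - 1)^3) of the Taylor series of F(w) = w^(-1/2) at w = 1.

-5*(w - 1)^3/16 + 3*(w - 1)^2/8 - (w - 1)/2 + 1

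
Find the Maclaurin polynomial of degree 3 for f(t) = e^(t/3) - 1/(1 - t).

Add the two expansions coefficient-wise.
f(0) = 0
f′(0) = -2/3
f′′(0) = -17/9
f′′′(0) = -161/27
Then c_k = f^(k)(0)/k! gives each Taylor coefficient.

-161*t^3/162 - 17*t^2/18 - 2*t/3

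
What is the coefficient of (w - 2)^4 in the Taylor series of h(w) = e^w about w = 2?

h(2) = e^(2)
h′(2) = e^(2)
h′′(2) = e^(2)
h′′′(2) = e^(2)
h^(4)(2) = e^(2)
So c_4 = h^(4)(2)/4! = e^(2)/24.

e^(2)/24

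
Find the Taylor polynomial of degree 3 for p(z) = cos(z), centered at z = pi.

(z - pi)^2/2 - 1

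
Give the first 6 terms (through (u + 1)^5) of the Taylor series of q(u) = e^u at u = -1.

Use the known series and substitute for the argument.
[(u + 1)^0] = e^(-1);  [(u + 1)^1] = e^(-1);  [(u + 1)^2] = e^(-1)/2;  [(u + 1)^3] = e^(-1)/6;  [(u + 1)^4] = e^(-1)/24;  [(u + 1)^5] = e^(-1)/120.

(u + 1)^5*e^(-1)/120 + (u + 1)^4*e^(-1)/24 + (u + 1)^3*e^(-1)/6 + (u + 1)^2*e^(-1)/2 + (u + 1)*e^(-1) + e^(-1)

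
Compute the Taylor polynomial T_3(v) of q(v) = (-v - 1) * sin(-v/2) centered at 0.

-v^3/48 + v^2/2 + v/2

Multiply each power in the prefactor through the base expansion.
q(0) = 0
q′(0) = 1/2
q′′(0) = 1
q′′′(0) = -1/8
Then c_k = q^(k)(0)/k! gives each Taylor coefficient.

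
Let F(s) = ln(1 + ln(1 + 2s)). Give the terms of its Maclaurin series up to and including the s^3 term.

28*s^3/3 - 4*s^2 + 2*s

Plug the Maclaurin series of the inner function into that of the outer and collect terms.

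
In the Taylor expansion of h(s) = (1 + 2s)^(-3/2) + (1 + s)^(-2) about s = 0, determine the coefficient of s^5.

Expand each term separately and add.
h(0) = 2
h′(0) = -5
h′′(0) = 21
h′′′(0) = -129
h^(4)(0) = 1065
h^(5)(0) = -11115

-741/8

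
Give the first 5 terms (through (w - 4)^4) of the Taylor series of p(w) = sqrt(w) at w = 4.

-5*(w - 4)^4/16384 + (w - 4)^3/512 - (w - 4)^2/64 + (w - 4)/4 + 2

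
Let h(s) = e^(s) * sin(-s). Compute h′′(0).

-2

Write out both Maclaurin series and multiply, keeping only the needed powers.
The coefficient of s^2 in the expansion is -1, so h′′(0) = 2! * (-1) = -2.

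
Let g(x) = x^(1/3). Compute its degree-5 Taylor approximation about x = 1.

22*(x - 1)^5/729 - 10*(x - 1)^4/243 + 5*(x - 1)^3/81 - (x - 1)^2/9 + (x - 1)/3 + 1

g(1) = 1
g′(1) = 1/3
g′′(1) = -2/9
g′′′(1) = 10/27
g^(4)(1) = -80/81
g^(5)(1) = 880/243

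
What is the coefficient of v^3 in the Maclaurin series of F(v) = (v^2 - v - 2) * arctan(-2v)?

-22/3

Shift and add copies of the series according to the polynomial's terms.
F(0) = 0
F′(0) = 4
F′′(0) = 4
F′′′(0) = -44
Then c_k = F^(k)(0)/k! gives each Taylor coefficient.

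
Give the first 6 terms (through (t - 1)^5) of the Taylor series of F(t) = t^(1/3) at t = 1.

F(1) = 1
F′(1) = 1/3
F′′(1) = -2/9
F′′′(1) = 10/27
F^(4)(1) = -80/81
F^(5)(1) = 880/243

22*(t - 1)^5/729 - 10*(t - 1)^4/243 + 5*(t - 1)^3/81 - (t - 1)^2/9 + (t - 1)/3 + 1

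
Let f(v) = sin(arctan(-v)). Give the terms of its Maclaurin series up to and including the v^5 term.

-3*v^5/8 + v^3/2 - v

Plug the Maclaurin series of the inner function into that of the outer and collect terms.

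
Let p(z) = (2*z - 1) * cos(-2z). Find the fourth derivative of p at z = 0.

-16

Multiply each power in the prefactor through the base expansion.
The coefficient of z^4 in the expansion is -2/3, so p^(4)(0) = 4! * (-2/3) = -16.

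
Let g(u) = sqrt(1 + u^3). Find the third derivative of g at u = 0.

Differentiate repeatedly and evaluate at the center.
The coefficient of u^3 in the expansion is 1/2, so g′′′(0) = 3! * (1/2) = 3.

3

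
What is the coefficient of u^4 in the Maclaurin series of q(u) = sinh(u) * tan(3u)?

Take the Cauchy product of the two expansions.
[u^0] = 0;  [u^1] = 0;  [u^2] = 3;  [u^3] = 0;  [u^4] = 19/2.

19/2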